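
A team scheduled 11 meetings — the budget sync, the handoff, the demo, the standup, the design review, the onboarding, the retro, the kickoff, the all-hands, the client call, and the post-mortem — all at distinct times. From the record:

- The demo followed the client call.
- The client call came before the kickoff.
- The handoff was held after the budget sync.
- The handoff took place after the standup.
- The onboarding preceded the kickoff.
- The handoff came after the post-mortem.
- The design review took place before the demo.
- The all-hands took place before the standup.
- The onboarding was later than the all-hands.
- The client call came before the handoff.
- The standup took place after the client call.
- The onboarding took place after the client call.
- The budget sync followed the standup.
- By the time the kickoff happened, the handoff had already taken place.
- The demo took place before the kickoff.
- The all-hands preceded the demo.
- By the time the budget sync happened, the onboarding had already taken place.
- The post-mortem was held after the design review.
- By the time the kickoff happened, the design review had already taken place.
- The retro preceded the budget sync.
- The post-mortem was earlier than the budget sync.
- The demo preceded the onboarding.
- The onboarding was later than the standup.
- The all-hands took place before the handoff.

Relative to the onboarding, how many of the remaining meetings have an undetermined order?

2

Forced before the onboarding: the all-hands, the client call, the demo, the design review, and the standup; forced after the onboarding: the budget sync, the handoff, and the kickoff.
That leaves the post-mortem and the retro with no forced order relative to the onboarding — 2.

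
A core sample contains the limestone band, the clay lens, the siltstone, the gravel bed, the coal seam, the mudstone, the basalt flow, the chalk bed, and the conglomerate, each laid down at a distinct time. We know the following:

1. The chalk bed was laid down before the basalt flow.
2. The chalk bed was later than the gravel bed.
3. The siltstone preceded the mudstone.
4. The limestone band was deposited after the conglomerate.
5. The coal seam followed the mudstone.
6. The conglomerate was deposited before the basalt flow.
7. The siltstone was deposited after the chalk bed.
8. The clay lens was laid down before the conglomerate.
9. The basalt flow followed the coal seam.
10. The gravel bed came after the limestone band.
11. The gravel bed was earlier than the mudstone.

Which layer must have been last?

Every other layer has a chain of constraints placing it before the basalt flow, so the basalt flow is last.

the basalt flow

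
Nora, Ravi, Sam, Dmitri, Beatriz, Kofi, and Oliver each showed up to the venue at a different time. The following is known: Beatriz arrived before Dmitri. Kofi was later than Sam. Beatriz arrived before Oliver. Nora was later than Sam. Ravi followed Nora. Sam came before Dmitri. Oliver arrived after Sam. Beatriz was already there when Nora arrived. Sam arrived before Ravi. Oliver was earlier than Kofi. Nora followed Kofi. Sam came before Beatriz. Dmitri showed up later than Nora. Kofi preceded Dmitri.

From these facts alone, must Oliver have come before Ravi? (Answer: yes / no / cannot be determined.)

yes

Chain the constraints: Oliver → Kofi → Nora → Ravi. Each link is directly stated, so Oliver comes before Ravi.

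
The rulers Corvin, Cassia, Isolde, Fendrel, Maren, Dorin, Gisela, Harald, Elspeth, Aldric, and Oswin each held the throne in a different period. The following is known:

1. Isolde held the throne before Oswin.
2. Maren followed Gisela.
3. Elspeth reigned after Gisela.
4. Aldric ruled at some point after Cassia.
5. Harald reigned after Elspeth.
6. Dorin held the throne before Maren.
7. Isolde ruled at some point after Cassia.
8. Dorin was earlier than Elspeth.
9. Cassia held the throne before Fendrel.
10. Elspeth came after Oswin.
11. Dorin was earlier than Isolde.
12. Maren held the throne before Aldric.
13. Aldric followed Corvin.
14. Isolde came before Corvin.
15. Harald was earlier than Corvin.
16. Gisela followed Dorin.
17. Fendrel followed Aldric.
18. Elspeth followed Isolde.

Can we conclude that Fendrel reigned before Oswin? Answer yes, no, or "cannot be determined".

Tracing the constraints gives Oswin → Elspeth → Harald → Corvin → Aldric → Fendrel, so Oswin must come before Fendrel.
That means Fendrel cannot be before Oswin.

no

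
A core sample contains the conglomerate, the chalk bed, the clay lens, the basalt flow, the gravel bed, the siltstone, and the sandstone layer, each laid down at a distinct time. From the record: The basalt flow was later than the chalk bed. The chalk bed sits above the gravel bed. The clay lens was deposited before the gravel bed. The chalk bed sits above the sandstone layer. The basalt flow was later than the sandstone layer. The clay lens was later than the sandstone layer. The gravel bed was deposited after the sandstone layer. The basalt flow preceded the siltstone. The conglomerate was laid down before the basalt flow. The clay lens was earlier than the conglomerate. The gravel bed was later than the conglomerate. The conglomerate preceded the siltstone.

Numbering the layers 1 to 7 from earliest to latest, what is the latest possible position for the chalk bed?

5

The chalk bed must come before the basalt flow and the siltstone — 2 layers forced after it.
Everything else can be placed before the chalk bed in some valid order, so the chalk bed can sit as late as position 7 − 2 = 5.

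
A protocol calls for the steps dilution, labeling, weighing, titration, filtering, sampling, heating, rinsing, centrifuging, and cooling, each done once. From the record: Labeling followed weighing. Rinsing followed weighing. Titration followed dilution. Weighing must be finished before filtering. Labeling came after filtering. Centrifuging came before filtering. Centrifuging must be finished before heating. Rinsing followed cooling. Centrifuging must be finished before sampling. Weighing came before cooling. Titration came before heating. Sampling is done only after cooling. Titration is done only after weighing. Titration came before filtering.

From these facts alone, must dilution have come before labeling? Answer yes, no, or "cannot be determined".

Chain the constraints: dilution → titration → filtering → labeling. Each link is directly stated, so dilution comes before labeling.

yes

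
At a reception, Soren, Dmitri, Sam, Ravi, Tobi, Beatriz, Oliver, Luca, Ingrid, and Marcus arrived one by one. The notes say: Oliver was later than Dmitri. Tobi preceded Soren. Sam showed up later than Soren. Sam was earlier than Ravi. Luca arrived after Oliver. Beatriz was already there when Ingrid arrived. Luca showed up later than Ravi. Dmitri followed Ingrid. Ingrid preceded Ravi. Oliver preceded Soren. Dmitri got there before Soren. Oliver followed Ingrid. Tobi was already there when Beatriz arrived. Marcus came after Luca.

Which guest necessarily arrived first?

Tobi

Tobi has a chain of constraints placing them before every other guest, so Tobi must be first.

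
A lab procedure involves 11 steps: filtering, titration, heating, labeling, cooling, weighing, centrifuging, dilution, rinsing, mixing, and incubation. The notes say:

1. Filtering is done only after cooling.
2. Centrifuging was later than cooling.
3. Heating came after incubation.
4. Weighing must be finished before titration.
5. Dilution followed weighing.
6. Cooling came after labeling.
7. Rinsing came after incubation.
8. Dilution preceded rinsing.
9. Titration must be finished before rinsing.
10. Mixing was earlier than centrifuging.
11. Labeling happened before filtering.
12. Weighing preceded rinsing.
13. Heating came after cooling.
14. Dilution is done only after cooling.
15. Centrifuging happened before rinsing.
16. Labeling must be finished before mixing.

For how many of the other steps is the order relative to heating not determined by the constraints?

7

Forced before heating: cooling, incubation, and labeling.
That leaves centrifuging, dilution, filtering, mixing, rinsing, titration, and weighing with no forced order relative to heating — 7.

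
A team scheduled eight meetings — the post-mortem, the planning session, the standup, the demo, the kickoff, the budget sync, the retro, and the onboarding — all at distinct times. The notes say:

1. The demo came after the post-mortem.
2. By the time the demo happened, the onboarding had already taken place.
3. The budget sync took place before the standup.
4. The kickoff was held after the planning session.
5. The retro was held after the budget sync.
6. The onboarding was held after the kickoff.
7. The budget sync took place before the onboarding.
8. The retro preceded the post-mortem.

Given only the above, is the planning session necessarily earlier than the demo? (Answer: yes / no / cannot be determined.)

Chain the constraints: the planning session → the kickoff → the onboarding → the demo. Each link is directly stated, so the planning session comes before the demo.

yes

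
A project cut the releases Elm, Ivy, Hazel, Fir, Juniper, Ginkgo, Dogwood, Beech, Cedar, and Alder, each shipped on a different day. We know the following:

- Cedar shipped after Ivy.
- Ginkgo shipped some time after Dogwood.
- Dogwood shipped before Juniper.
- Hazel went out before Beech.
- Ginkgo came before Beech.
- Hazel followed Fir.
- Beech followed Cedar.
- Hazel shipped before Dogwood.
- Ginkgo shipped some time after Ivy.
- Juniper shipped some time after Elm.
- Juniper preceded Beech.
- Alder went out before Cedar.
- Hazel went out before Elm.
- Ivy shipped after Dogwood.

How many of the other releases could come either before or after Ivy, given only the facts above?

3

Forced before Ivy: Dogwood, Fir, and Hazel; forced after Ivy: Beech, Cedar, and Ginkgo.
That leaves Alder, Elm, and Juniper with no forced order relative to Ivy — 3.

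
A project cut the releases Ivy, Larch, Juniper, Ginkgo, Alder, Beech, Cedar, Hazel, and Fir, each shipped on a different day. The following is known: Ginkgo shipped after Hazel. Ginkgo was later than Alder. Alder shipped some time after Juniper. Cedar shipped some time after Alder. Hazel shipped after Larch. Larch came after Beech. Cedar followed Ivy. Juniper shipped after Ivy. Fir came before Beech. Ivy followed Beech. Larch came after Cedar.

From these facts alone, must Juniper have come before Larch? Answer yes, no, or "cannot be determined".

yes

Chain the constraints: Juniper → Alder → Cedar → Larch. Each link is directly stated, so Juniper comes before Larch.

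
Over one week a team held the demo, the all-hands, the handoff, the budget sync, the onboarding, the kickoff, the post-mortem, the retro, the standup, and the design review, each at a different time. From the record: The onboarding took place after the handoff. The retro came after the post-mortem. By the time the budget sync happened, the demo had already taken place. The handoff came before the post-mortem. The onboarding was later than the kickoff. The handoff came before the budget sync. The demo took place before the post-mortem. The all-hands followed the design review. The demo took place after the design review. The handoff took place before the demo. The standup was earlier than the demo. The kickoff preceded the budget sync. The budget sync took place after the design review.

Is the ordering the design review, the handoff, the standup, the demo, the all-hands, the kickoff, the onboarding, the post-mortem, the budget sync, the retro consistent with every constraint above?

yes

Check each stated constraint against the proposed order — e.g. the handoff is ahead of the budget sync; the design review is ahead of the budget sync. Every pair is in the required order; nothing is violated.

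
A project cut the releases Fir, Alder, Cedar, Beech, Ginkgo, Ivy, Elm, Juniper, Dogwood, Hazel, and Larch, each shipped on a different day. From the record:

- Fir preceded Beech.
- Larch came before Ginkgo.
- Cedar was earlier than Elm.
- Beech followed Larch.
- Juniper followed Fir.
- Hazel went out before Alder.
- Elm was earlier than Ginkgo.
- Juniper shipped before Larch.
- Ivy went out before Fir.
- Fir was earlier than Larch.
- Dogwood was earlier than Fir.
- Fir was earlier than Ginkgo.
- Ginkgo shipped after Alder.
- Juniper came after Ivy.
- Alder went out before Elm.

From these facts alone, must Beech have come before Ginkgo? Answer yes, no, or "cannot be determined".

No chain of stated constraints runs from Beech to Ginkgo, and none runs from Ginkgo to Beech either.
So the relative order of Beech and Ginkgo is not fixed by the given facts.

cannot be determined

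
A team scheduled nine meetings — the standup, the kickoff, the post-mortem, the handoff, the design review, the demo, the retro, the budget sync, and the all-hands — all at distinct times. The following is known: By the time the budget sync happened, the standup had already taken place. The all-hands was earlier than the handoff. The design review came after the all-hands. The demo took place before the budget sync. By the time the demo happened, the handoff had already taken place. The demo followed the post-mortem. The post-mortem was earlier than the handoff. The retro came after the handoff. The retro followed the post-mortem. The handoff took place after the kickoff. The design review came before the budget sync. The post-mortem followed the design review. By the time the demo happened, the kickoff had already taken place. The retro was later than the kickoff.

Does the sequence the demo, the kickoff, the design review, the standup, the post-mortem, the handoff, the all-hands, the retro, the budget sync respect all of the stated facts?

no

The constraints require the all-hands before the design review, but in the proposed sequence the design review appears ahead of the all-hands. That one violation is enough.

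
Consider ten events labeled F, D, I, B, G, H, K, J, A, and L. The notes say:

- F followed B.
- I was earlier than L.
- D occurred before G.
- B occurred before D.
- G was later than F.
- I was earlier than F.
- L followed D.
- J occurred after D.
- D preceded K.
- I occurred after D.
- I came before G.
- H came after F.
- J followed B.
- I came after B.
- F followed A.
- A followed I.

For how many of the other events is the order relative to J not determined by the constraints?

7

Forced before J: B and D.
That leaves A, F, G, H, I, K, and L with no forced order relative to J — 7.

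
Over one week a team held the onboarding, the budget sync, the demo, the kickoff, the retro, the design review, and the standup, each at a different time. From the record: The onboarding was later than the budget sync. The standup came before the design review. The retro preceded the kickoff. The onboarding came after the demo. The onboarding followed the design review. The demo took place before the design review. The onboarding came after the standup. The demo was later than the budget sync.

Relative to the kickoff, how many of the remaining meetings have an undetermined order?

5

Forced before the kickoff: the retro.
That leaves the budget sync, the demo, the design review, the onboarding, and the standup with no forced order relative to the kickoff — 5.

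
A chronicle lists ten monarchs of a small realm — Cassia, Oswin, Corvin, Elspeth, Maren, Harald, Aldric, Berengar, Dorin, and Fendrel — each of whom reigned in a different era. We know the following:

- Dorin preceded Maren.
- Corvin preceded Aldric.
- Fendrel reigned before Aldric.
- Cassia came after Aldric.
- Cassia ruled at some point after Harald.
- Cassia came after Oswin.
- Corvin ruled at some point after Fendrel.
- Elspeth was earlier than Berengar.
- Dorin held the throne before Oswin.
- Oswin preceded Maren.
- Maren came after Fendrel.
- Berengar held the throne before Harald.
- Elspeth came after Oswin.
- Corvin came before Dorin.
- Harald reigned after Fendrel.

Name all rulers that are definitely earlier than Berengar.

Corvin, Dorin, Elspeth, Fendrel, Oswin

Directly stated before Berengar: Elspeth.
Corvin reaches Berengar via Corvin → Dorin → Oswin → Elspeth → Berengar.
Dorin reaches Berengar via Dorin → Oswin → Elspeth → Berengar.
Fendrel reaches Berengar via Fendrel → Corvin → Dorin → Oswin → Elspeth → Berengar.
Likewise Oswin reaches Berengar by chaining the stated constraints.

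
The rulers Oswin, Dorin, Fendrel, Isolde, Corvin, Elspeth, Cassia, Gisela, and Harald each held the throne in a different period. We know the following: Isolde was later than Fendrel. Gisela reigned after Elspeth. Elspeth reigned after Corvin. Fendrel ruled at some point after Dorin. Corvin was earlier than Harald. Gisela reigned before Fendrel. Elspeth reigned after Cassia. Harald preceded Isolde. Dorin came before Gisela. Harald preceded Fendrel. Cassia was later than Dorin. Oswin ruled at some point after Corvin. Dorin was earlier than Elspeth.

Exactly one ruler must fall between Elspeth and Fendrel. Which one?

Gisela

Tracing the constraints gives Elspeth → Gisela → Fendrel, so Gisela sits after Elspeth and before Fendrel.
No other ruler is forced both after Elspeth and before Fendrel.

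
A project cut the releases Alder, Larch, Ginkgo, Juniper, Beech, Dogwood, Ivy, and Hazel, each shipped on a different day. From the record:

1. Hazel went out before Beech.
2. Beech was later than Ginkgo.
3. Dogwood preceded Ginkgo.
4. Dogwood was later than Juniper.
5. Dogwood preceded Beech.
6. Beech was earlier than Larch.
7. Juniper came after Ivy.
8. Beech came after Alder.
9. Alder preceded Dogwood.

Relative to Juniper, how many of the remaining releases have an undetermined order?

Forced before Juniper: Ivy; forced after Juniper: Beech, Dogwood, Ginkgo, and Larch.
That leaves Alder and Hazel with no forced order relative to Juniper — 2.

2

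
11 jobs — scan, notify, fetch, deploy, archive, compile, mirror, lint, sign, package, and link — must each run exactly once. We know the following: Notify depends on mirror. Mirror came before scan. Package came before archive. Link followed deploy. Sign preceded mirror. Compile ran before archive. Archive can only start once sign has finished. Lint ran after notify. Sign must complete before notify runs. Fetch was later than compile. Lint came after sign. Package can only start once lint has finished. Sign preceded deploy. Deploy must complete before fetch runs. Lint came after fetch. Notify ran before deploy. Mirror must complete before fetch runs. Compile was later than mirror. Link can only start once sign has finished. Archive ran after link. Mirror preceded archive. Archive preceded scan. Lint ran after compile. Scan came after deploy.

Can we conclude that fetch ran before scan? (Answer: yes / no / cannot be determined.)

Chain the constraints: fetch → lint → package → archive → scan. Each link is directly stated, so fetch comes before scan.

yes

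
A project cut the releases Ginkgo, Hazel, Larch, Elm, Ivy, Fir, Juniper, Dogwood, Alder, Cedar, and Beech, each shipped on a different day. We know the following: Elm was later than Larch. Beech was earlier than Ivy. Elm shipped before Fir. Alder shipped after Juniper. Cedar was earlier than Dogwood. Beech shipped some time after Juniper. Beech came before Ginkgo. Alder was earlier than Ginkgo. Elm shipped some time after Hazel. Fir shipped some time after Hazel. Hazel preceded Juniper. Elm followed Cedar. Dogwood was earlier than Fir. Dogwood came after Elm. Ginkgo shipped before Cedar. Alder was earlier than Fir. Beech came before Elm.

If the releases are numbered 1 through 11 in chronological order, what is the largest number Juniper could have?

Juniper must come before Alder, Beech, Cedar, Dogwood, Elm, Fir, Ginkgo, and Ivy — 8 releases forced after it.
Everything else can be placed before Juniper in some valid order, so Juniper can sit as late as position 11 − 8 = 3.

3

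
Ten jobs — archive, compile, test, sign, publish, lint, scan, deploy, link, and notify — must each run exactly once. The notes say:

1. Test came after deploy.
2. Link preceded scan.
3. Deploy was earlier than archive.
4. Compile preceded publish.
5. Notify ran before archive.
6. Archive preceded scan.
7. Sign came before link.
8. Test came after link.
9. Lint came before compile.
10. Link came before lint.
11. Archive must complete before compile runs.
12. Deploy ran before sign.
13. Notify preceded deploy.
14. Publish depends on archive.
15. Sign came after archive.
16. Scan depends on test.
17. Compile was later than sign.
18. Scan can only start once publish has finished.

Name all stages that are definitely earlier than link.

Directly stated before link: sign.
Archive reaches link via archive → sign → link.
Deploy reaches link via deploy → sign → link.
Notify reaches link via notify → deploy → sign → link.

archive, deploy, notify, sign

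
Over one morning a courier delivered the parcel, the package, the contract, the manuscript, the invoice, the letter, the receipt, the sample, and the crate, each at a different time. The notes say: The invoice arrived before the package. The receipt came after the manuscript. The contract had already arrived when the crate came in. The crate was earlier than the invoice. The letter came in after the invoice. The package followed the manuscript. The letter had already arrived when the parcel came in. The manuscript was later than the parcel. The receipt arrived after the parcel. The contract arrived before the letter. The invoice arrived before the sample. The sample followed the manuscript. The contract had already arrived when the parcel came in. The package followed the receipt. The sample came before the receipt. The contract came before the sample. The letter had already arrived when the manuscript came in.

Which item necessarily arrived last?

the package

Every other item has a chain of constraints placing it before the package, so the package is last.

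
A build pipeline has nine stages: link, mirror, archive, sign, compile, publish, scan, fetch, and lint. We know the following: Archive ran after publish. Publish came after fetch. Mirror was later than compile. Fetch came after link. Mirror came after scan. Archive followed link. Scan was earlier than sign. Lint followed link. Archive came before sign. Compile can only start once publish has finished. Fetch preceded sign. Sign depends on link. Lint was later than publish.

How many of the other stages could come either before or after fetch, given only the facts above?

1

Forced before fetch: link; forced after fetch: archive, compile, lint, mirror, publish, and sign.
That leaves scan with no forced order relative to fetch — 1.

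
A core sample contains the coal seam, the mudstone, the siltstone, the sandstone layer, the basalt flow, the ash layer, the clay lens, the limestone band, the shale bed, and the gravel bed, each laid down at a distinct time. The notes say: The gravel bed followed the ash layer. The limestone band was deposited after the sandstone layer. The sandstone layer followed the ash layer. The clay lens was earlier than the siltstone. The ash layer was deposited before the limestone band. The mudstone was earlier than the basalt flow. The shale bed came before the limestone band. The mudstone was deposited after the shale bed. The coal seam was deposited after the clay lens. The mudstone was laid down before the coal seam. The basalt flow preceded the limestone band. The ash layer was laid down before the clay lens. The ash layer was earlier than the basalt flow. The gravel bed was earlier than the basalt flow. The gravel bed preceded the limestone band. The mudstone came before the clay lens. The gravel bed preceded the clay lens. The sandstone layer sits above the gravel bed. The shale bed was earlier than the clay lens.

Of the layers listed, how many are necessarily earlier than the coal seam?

Directly stated before the coal seam: the clay lens and the mudstone.
The ash layer reaches the coal seam via the ash layer → the clay lens → the coal seam.
The gravel bed reaches the coal seam via the gravel bed → the clay lens → the coal seam.
The shale bed reaches the coal seam via the shale bed → the clay lens → the coal seam.
No chain forces the siltstone (or any of the others) ahead of the coal seam.
That's the ash layer, the clay lens, the gravel bed, the mudstone, and the shale bed — 5 in all.

5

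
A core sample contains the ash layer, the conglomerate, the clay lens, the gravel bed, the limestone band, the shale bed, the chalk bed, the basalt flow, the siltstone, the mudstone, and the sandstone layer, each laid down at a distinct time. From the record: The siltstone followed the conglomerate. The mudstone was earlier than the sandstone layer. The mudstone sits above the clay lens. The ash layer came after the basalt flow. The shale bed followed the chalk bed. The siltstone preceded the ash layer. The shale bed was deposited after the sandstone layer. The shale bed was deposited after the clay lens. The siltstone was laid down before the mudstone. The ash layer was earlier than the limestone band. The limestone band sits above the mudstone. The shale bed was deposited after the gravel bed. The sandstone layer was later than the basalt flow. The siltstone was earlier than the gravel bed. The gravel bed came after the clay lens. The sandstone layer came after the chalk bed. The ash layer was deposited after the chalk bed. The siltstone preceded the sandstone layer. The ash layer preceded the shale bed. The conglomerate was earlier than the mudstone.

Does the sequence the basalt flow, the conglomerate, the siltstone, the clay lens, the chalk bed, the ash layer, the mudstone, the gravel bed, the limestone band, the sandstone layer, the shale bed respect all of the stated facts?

yes

Check each stated constraint against the proposed order — e.g. the clay lens is ahead of the shale bed; the basalt flow is ahead of the sandstone layer. Every pair is in the required order; nothing is violated.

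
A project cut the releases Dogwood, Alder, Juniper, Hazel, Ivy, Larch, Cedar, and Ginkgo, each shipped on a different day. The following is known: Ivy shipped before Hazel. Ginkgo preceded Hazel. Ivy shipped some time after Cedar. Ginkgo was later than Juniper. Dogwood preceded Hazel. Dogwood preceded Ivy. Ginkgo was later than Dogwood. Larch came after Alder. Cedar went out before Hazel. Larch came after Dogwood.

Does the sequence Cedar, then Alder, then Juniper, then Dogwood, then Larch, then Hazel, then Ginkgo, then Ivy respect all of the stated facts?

The constraints require Ivy before Hazel, but in the proposed sequence Hazel appears ahead of Ivy. That one violation is enough.

no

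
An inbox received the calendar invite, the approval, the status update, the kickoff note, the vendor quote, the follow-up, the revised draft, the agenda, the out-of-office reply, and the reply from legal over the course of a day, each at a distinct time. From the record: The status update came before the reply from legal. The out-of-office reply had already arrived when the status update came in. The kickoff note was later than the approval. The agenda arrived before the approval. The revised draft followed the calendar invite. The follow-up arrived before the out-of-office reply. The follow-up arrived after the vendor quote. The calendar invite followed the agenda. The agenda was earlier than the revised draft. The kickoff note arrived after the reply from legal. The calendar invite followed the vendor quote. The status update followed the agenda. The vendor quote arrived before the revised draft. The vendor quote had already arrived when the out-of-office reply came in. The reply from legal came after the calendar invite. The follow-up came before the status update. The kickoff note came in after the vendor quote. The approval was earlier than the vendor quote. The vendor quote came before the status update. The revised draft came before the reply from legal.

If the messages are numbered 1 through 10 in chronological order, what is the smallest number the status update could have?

The agenda, the approval, the follow-up, the out-of-office reply, and the vendor quote must all come before the status update — 5 forced predecessors.
Nothing else is forced ahead of the status update, so its earliest slot is position 5 + 1 = 6.

6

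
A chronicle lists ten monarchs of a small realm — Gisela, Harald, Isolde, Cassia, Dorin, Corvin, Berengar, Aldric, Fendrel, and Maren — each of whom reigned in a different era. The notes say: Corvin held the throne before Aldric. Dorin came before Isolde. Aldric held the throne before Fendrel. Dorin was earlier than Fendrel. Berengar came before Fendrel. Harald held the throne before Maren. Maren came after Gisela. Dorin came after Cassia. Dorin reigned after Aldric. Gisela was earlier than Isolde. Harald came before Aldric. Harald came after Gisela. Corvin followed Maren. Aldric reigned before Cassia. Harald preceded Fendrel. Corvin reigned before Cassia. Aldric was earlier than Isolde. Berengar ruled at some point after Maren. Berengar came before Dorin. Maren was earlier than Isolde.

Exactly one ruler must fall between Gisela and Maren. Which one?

Harald

Tracing the constraints gives Gisela → Harald → Maren, so Harald sits after Gisela and before Maren.
No other ruler is forced both after Gisela and before Maren.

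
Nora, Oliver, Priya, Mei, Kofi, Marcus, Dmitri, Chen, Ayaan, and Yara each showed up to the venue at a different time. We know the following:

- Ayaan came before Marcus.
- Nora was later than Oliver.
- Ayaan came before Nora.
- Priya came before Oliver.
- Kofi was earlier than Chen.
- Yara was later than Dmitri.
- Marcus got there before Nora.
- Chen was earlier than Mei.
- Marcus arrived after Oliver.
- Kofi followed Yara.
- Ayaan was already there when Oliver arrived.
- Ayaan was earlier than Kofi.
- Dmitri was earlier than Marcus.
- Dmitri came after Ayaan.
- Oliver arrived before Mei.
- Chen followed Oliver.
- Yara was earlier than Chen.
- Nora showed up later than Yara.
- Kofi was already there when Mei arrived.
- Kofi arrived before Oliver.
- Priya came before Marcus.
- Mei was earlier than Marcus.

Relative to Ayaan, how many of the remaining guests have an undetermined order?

1

Forced after Ayaan: Chen, Dmitri, Kofi, Marcus, Mei, Nora, Oliver, and Yara.
That leaves Priya with no forced order relative to Ayaan — 1.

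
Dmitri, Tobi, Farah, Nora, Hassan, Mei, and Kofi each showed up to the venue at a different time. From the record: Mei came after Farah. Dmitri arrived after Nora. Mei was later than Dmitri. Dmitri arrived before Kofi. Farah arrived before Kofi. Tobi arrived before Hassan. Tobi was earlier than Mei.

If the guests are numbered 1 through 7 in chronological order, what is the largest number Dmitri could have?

5

Dmitri must come before Kofi and Mei — 2 guests forced after them.
Everything else can be placed before Dmitri in some valid order, so Dmitri can sit as late as position 7 − 2 = 5.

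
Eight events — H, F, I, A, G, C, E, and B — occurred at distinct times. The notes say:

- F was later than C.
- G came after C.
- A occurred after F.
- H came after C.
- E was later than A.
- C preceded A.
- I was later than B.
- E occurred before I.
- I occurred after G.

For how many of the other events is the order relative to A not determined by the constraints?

Forced before A: C and F; forced after A: E and I.
That leaves B, G, and H with no forced order relative to A — 3.

3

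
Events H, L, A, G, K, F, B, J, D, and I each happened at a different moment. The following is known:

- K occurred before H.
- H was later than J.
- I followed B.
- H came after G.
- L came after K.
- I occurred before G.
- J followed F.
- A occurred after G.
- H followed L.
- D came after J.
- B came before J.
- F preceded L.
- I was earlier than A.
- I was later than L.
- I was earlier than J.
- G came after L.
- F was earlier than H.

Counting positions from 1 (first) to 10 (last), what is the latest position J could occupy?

J must come before D and H — 2 events forced after it.
Everything else can be placed before J in some valid order, so J can sit as late as position 10 − 2 = 8.

8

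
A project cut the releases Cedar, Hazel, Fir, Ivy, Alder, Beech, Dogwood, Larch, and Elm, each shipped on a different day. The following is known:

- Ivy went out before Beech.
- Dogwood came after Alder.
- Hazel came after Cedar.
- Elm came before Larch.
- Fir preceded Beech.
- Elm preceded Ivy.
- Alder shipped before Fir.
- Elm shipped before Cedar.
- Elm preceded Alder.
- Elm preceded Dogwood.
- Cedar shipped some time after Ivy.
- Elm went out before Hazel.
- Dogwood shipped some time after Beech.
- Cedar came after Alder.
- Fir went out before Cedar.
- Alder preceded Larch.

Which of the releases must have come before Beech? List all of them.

Alder, Elm, Fir, Ivy

Directly stated before Beech: Fir and Ivy.
Alder reaches Beech via Alder → Fir → Beech.
Elm reaches Beech via Elm → Ivy → Beech.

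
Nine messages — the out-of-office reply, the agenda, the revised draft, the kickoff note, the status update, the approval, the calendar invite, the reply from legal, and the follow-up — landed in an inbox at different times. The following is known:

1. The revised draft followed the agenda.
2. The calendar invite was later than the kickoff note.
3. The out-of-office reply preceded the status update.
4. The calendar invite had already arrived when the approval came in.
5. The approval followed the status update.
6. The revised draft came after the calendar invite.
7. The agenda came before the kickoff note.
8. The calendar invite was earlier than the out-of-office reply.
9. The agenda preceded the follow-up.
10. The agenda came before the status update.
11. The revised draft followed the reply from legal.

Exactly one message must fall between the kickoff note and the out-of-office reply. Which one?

the calendar invite

Tracing the constraints gives the kickoff note → the calendar invite → the out-of-office reply, so the calendar invite sits after the kickoff note and before the out-of-office reply.
No other message is forced both after the kickoff note and before the out-of-office reply.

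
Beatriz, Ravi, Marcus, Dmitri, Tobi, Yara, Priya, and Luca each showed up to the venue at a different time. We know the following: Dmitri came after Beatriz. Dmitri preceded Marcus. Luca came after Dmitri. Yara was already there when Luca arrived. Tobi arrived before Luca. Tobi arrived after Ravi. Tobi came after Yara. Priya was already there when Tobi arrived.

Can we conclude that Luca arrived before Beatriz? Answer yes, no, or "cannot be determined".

no

Tracing the constraints gives Beatriz → Dmitri → Luca, so Beatriz must come before Luca.
That means Luca cannot be before Beatriz.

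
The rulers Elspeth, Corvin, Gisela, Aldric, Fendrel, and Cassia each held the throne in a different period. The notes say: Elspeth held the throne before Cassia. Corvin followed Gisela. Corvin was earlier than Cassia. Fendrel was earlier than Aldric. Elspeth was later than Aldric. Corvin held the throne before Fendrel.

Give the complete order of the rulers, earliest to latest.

Gisela, Corvin, Fendrel, Aldric, Elspeth, Cassia

The constraints fix every adjacent pair, so only one ordering works:
Gisela → Corvin → Fendrel → Aldric → Elspeth → Cassia.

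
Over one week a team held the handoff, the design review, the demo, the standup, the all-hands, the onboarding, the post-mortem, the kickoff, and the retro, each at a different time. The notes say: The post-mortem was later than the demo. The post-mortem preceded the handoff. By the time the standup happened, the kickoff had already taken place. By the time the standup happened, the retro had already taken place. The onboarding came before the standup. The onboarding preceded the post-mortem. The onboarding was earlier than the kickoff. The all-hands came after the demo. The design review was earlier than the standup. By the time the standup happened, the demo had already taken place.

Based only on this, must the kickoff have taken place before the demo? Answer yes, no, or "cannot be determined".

cannot be determined

No chain of stated constraints runs from the kickoff to the demo, and none runs from the demo to the kickoff either.
So the relative order of the kickoff and the demo is not fixed by the given facts.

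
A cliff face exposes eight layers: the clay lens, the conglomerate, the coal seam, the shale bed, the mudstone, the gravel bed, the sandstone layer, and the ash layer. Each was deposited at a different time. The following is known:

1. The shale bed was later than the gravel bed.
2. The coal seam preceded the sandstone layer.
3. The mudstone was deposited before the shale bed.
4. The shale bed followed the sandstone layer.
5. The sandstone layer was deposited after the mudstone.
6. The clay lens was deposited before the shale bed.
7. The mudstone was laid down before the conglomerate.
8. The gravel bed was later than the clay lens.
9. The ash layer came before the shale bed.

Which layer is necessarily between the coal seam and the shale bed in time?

the sandstone layer

Tracing the constraints gives the coal seam → the sandstone layer → the shale bed, so the sandstone layer sits after the coal seam and before the shale bed.
No other layer is forced both after the coal seam and before the shale bed.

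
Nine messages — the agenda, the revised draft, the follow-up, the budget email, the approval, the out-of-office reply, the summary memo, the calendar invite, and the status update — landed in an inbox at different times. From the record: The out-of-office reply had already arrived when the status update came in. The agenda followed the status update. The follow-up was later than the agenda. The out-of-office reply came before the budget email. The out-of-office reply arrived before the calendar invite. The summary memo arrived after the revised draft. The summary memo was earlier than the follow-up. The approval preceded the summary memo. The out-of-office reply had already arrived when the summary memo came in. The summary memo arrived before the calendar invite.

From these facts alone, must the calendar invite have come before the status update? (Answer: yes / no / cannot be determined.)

No chain of stated constraints runs from the calendar invite to the status update, and none runs from the status update to the calendar invite either.
So the relative order of the calendar invite and the status update is not fixed by the given facts.

cannot be determined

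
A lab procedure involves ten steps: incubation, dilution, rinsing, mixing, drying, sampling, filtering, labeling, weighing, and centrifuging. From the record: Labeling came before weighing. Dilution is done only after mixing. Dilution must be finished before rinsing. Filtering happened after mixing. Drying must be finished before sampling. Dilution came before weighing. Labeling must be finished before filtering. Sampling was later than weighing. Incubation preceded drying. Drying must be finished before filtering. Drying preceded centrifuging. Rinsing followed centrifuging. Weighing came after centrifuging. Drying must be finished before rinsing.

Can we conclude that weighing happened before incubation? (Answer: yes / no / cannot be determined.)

no

Tracing the constraints gives incubation → drying → centrifuging → weighing, so incubation must come before weighing.
That means weighing cannot be before incubation.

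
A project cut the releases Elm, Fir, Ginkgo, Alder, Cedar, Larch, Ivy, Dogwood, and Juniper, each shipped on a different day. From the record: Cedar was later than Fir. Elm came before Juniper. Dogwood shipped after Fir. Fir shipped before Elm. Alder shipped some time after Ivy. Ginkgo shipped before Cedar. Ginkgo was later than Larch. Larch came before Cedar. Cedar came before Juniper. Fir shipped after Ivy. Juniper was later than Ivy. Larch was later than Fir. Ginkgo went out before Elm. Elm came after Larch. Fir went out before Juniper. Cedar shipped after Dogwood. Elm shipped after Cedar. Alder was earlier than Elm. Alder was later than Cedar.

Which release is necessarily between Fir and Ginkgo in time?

Larch

Tracing the constraints gives Fir → Larch → Ginkgo, so Larch sits after Fir and before Ginkgo.
No other release is forced both after Fir and before Ginkgo.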